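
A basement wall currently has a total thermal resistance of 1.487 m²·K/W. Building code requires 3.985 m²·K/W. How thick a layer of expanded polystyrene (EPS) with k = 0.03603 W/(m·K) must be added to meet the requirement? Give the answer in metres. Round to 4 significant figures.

ΔR = 3.985 − 1.487 = 2.498 m²·K/W
L = ΔR × k = 2.498 × 0.03603 = 0.090003 m

0.09000 m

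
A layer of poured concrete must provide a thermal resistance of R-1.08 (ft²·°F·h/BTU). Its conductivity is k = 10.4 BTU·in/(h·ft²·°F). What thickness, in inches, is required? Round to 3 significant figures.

L = R × k = 1.08 × 10.4 = 11.23 in

11.2 in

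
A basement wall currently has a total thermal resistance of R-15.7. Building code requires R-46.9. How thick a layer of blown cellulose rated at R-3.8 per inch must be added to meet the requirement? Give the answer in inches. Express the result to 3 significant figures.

ΔR = 46.9 − 15.7 = 31.2 ft²·°F·h/BTU
L = ΔR / (R/in) = 31.2/3.8 = 8.211 in

8.21 in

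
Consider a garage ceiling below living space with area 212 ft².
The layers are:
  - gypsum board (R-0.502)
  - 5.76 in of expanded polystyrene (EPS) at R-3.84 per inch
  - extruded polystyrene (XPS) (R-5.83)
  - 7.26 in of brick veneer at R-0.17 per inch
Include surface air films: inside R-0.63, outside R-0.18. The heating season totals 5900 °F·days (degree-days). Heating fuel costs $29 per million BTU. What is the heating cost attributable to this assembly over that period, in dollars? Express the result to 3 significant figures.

5.76 × 3.84 = 22.12
7.26 × 0.17 = 1.234
R_total = 0.63 + 0.502 + 22.12 + 5.83 + 1.234 + 0.18 = 30.49 ft²·°F·h/BTU
E = A × HDD × 24 / R = 212 × 5900 × 24 / 30.49 = 984400 BTU
Cost = 984400/10⁶ × 29 = $28.55

28.5 dollars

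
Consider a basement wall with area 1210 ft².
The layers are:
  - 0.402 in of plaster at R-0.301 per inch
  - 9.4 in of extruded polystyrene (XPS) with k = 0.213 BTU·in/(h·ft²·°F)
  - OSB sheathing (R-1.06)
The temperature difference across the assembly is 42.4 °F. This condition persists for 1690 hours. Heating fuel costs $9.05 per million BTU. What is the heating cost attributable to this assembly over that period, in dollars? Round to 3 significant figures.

17.3 dollars

0.402 × 0.301 = 0.121
9.4/0.213 = 44.13
R_total = 0.121 + 44.13 + 1.06 = 45.31 ft²·°F·h/BTU
Q = 1210 × 42.4 / 45.31 = 1132 BTU/h
E = 1132 × 1690 = 1913000 BTU
Cost = 1913000/10⁶ × 9.05 = $17.32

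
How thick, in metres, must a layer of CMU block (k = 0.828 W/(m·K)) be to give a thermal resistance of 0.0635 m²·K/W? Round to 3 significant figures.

L = R·k = 0.0635 × 0.828 = 0.05258 m

0.0526 m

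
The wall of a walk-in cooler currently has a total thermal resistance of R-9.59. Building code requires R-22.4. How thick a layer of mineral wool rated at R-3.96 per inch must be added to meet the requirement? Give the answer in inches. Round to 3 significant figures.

ΔR = 22.4 − 9.59 = 12.81 ft²·°F·h/BTU
L = ΔR / (R/in) = 12.81/3.96 = 3.235 in

3.23 in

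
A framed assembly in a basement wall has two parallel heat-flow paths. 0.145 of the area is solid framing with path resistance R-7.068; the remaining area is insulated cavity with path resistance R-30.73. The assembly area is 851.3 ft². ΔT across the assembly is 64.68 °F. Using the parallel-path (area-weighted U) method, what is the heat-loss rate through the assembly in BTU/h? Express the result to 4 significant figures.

2662 BTU/h

U_eff = 0.855/30.73 + 0.145/7.068 = 0.027823 + 0.020515 = 0.048338
R_eff = 1/U_eff = 20.688 ft²·°F·h/BTU
Q = 851.3 × 64.68 / 20.688 = 2661.6 BTU/h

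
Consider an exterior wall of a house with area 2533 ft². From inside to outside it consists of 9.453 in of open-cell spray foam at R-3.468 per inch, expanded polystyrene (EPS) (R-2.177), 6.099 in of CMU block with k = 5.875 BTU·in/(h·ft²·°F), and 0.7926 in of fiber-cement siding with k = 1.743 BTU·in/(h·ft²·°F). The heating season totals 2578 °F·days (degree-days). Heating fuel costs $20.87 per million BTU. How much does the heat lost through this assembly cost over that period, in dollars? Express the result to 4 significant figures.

89.73 dollars

9.453 × 3.468 = 32.783
6.099/5.875 = 1.0381
0.7926/1.743 = 0.45473
R_total = 32.783 + 2.177 + 1.0381 + 0.45473 = 36.453 ft²·°F·h/BTU
E = A × HDD × 24 / R = 2533 × 2578 × 24 / 36.453 = 4299300 BTU
Cost = 4299300/10⁶ × 20.87 = $89.726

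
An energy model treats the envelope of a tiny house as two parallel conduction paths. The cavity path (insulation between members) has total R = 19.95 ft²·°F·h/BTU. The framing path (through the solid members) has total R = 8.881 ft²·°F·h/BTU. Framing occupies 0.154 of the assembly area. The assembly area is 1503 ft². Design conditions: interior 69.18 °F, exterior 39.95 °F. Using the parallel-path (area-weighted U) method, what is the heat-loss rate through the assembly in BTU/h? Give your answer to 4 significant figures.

2625 BTU/h

U_eff = 0.846/19.95 + 0.154/8.881 = 0.042406 + 0.01734 = 0.059746
R_eff = 1/U_eff = 16.737 ft²·°F·h/BTU
Q = 1503 × (69.18 − 39.95) / 16.737 = 2624.8 BTU/h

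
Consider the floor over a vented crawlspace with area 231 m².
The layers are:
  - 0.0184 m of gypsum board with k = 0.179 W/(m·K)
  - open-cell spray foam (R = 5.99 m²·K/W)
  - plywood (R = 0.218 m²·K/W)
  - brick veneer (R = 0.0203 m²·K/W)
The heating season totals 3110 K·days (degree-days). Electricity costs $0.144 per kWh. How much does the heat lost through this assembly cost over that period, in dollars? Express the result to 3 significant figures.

392 dollars

0.0184/0.179 = 0.1028
R_total = 0.1028 + 5.99 + 0.218 + 0.0203 = 6.331 m²·K/W
E = A × HDD × 24 / R / 1000 = 231 × 3110 × 24 / 6.331 / 1000 = 2723 kWh
Cost = 2723 × 0.144 = $392.2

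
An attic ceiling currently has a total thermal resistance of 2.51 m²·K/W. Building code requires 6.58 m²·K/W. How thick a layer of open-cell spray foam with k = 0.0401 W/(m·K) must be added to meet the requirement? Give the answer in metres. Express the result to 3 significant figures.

0.163 m

ΔR = 6.58 − 2.51 = 4.07 m²·K/W
L = ΔR × k = 4.07 × 0.0401 = 0.1632 m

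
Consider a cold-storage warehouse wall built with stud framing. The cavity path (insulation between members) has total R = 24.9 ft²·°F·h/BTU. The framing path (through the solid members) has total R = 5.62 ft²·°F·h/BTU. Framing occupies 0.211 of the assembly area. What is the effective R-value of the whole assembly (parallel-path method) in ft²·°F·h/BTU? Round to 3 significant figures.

14.4 ft²·°F·h/BTU

U_eff = 0.789/24.9 + 0.211/5.62 = 0.03169 + 0.03754 = 0.06923
R_eff = 1/U_eff = 14.44 ft²·°F·h/BTU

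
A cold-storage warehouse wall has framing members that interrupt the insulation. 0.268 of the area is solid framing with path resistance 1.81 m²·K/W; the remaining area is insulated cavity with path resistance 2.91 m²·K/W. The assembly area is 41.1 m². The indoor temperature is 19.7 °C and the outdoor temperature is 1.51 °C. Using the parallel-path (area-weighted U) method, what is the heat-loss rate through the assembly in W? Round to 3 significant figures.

U_eff = 0.732/2.91 + 0.268/1.81 = 0.2515 + 0.1481 = 0.3996
R_eff = 1/U_eff = 2.502 m²·K/W
Q = 41.1 × (19.7 − 1.51) / 2.502 = 298.8 W

299 W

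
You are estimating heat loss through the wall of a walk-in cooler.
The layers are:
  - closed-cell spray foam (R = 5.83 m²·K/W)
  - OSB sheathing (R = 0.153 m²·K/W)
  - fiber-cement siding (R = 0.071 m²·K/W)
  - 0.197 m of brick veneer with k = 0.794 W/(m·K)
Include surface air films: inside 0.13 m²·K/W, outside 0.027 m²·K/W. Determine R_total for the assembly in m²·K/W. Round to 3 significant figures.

6.46 m²·K/W

0.197/0.794 = 0.2481
R_total = 0.13 + 5.83 + 0.153 + 0.071 + 0.2481 + 0.027 = 6.459 m²·K/W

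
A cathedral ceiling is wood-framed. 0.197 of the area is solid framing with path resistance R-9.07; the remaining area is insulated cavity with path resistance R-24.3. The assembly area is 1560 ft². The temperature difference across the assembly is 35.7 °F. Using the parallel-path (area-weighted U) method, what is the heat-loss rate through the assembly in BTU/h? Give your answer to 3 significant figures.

U_eff = 0.803/24.3 + 0.197/9.07 = 0.03305 + 0.02172 = 0.05477
R_eff = 1/U_eff = 18.26 ft²·°F·h/BTU
Q = 1560 × 35.7 / 18.26 = 3050 BTU/h

3050 BTU/h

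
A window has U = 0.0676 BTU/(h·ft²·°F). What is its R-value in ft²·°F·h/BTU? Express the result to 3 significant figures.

R = 1/U = 1/0.0676 = 14.79

14.8 ft²·°F·h/BTU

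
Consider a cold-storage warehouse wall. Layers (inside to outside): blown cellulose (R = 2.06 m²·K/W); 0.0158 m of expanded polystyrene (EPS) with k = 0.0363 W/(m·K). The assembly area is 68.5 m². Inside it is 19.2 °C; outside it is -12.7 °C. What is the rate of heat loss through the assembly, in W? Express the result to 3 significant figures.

0.0158/0.0363 = 0.4353
R_total = 2.06 + 0.4353 = 2.495 m²·K/W
Q = A·ΔT/R = 68.5 × (19.2 − (-12.7)) / 2.495 = 875.7 W

876 W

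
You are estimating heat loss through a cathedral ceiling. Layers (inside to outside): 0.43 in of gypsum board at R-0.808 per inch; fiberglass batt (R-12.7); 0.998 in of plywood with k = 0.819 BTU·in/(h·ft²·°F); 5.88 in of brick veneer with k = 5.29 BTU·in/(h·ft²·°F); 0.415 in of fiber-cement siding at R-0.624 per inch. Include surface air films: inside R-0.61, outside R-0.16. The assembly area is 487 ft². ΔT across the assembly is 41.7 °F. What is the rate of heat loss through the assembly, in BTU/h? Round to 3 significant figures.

0.43 × 0.808 = 0.3474
0.998/0.819 = 1.219
5.88/5.29 = 1.112
0.415 × 0.624 = 0.259
R_total = 0.61 + 0.3474 + 12.7 + 1.219 + 1.112 + 0.259 + 0.16 = 16.41 ft²·°F·h/BTU
Q = A·ΔT/R = 487 × 41.7 / 16.41 = 1238 BTU/h

1240 BTU/h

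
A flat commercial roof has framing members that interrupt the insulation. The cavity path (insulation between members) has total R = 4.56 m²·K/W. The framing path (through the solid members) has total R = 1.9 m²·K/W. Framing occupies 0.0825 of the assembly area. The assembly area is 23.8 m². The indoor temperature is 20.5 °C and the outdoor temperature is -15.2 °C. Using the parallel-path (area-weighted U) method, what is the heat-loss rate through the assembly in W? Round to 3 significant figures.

208 W

U_eff = 0.9175/4.56 + 0.0825/1.9 = 0.2012 + 0.04342 = 0.2446
R_eff = 1/U_eff = 4.088 m²·K/W
Q = 23.8 × (20.5 − (-15.2)) / 4.088 = 207.8 W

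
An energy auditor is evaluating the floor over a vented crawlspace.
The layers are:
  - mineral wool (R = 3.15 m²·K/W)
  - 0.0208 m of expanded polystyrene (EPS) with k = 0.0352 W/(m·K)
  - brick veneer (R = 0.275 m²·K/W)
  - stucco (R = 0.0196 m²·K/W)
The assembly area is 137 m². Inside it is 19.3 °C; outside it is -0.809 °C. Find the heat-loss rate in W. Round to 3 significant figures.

0.0208/0.0352 = 0.5909
R_total = 3.15 + 0.5909 + 0.275 + 0.0196 = 4.036 m²·K/W
Q = A·ΔT/R = 137 × (19.3 − (-0.809)) / 4.036 = 682.7 W

683 W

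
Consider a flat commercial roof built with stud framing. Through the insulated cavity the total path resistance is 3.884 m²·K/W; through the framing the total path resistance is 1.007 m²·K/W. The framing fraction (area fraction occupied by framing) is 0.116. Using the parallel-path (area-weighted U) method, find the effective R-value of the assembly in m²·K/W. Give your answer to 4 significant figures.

2.917 m²·K/W

U_eff = 0.884/3.884 + 0.116/1.007 = 0.2276 + 0.11519 = 0.34279
R_eff = 1/U_eff = 2.9172 m²·K/W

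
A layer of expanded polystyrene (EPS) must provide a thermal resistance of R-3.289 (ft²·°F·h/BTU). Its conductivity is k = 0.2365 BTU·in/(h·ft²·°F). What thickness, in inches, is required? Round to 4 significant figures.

L = R × k = 3.289 × 0.2365 = 0.77785 in

0.7778 in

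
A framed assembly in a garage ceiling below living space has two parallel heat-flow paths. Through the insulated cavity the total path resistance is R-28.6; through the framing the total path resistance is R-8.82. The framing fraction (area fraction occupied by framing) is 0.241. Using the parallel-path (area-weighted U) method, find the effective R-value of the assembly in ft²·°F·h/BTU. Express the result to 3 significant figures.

18.6 ft²·°F·h/BTU

U_eff = 0.759/28.6 + 0.241/8.82 = 0.02654 + 0.02732 = 0.05386
R_eff = 1/U_eff = 18.57 ft²·°F·h/BTU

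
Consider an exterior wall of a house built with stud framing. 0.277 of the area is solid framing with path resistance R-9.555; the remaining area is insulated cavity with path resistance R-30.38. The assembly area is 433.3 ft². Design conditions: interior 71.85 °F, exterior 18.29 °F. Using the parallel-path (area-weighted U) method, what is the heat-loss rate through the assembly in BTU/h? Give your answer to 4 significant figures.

U_eff = 0.723/30.38 + 0.277/9.555 = 0.023799 + 0.02899 = 0.052789
R_eff = 1/U_eff = 18.943 ft²·°F·h/BTU
Q = 433.3 × (71.85 − 18.29) / 18.943 = 1225.1 BTU/h

1225 BTU/h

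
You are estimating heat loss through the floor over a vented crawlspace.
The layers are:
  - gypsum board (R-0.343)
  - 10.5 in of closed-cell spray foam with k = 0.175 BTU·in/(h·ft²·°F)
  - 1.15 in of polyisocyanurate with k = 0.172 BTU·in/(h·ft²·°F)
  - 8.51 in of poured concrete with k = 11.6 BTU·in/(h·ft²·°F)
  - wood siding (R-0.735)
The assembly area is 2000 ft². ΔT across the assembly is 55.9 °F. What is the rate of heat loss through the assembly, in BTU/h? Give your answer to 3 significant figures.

10.5/0.175 = 60
1.15/0.172 = 6.686
8.51/11.6 = 0.7336
R_total = 0.343 + 60 + 6.686 + 0.7336 + 0.735 = 68.5 ft²·°F·h/BTU
Q = A·ΔT/R = 2000 × 55.9 / 68.5 = 1632 BTU/h

1630 BTU/h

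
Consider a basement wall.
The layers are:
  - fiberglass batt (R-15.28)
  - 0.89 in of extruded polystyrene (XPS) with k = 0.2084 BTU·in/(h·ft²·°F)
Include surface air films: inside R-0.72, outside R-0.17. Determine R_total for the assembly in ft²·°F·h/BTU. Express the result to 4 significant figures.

20.44 ft²·°F·h/BTU

0.89/0.2084 = 4.2706
R_total = 0.72 + 15.28 + 4.2706 + 0.17 = 20.441 ft²·°F·h/BTU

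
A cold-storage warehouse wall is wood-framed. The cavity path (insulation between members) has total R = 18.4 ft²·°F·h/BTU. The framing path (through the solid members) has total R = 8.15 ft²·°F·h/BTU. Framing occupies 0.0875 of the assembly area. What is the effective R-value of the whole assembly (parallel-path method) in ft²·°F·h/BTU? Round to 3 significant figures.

U_eff = 0.9125/18.4 + 0.0875/8.15 = 0.04959 + 0.01074 = 0.06033
R_eff = 1/U_eff = 16.58 ft²·°F·h/BTU

16.6 ft²·°F·h/BTU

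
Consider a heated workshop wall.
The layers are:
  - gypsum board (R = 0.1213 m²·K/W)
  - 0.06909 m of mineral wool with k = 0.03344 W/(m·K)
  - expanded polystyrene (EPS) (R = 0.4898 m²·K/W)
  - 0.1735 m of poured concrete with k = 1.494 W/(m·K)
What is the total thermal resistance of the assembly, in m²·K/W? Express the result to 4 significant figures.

0.06909/0.03344 = 2.0661
0.1735/1.494 = 0.11613
R_total = 0.1213 + 2.0661 + 0.4898 + 0.11613 = 2.7933 m²·K/W

2.793 m²·K/W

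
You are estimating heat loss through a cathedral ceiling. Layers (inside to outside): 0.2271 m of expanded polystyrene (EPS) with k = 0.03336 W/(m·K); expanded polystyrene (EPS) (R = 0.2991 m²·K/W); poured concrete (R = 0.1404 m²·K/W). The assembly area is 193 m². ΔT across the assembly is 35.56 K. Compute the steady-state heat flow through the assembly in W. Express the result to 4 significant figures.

947.0 W

0.2271/0.03336 = 6.8076
R_total = 6.8076 + 0.2991 + 0.1404 = 7.2471 m²·K/W
Q = A·ΔT/R = 193 × 35.56 / 7.2471 = 947.02 W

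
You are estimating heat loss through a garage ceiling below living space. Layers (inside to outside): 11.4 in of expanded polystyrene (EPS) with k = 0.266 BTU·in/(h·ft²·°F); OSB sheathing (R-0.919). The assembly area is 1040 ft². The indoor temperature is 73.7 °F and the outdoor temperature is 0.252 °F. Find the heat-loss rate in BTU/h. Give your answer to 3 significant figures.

1740 BTU/h

11.4/0.266 = 42.86
R_total = 42.86 + 0.919 = 43.78 ft²·°F·h/BTU
Q = A·ΔT/R = 1040 × (73.7 − 0.252) / 43.78 = 1745 BTU/h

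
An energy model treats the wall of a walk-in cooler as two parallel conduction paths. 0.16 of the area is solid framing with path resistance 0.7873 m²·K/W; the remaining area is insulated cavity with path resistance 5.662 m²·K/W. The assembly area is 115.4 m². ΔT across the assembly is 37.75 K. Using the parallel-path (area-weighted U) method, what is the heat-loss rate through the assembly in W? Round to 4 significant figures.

U_eff = 0.84/5.662 + 0.16/0.7873 = 0.14836 + 0.20323 = 0.35158
R_eff = 1/U_eff = 2.8443 m²·K/W
Q = 115.4 × 37.75 / 2.8443 = 1531.6 W

1532 W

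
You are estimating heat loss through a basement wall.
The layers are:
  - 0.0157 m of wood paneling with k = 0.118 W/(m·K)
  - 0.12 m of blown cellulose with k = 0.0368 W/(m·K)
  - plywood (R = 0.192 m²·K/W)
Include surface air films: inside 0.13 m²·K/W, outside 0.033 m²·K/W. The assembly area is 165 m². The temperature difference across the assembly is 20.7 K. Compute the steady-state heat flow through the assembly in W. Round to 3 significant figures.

0.0157/0.118 = 0.1331
0.12/0.0368 = 3.261
R_total = 0.13 + 0.1331 + 3.261 + 0.192 + 0.033 = 3.749 m²·K/W
Q = A·ΔT/R = 165 × 20.7 / 3.749 = 911.1 W

911 W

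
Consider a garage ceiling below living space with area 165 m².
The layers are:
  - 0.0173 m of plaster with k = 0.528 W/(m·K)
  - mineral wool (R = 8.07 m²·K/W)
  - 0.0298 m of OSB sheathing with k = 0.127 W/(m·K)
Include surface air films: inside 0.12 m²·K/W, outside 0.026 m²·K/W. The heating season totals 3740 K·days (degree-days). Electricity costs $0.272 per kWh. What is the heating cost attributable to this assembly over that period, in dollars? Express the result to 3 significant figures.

475 dollars

0.0173/0.528 = 0.03277
0.0298/0.127 = 0.2346
R_total = 0.12 + 0.03277 + 8.07 + 0.2346 + 0.026 = 8.483 m²·K/W
E = A × HDD × 24 / R / 1000 = 165 × 3740 × 24 / 8.483 / 1000 = 1746 kWh
Cost = 1746 × 0.272 = $474.9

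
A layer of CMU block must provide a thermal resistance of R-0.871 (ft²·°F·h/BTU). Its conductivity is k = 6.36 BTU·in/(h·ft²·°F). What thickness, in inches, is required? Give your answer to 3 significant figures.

5.54 in

L = R × k = 0.871 × 6.36 = 5.54 in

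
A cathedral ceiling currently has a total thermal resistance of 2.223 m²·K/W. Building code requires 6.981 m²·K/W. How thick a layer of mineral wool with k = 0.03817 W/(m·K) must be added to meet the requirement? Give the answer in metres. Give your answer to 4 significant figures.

0.1816 m

ΔR = 6.981 − 2.223 = 4.758 m²·K/W
L = ΔR × k = 4.758 × 0.03817 = 0.18161 m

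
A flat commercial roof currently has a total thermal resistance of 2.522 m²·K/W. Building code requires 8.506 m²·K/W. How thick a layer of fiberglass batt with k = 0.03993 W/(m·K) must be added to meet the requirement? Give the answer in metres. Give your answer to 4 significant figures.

ΔR = 8.506 − 2.522 = 5.984 m²·K/W
L = ΔR × k = 5.984 × 0.03993 = 0.23894 m

0.2389 m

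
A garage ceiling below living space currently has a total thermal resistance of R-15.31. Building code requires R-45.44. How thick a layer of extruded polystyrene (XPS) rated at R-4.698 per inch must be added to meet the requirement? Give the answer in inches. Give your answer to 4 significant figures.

ΔR = 45.44 − 15.31 = 30.13 ft²·°F·h/BTU
L = ΔR / (R/in) = 30.13/4.698 = 6.4134 in

6.413 in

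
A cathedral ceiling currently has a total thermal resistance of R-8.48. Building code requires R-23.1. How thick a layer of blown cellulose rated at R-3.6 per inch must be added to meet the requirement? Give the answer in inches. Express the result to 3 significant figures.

ΔR = 23.1 − 8.48 = 14.62 ft²·°F·h/BTU
L = ΔR / (R/in) = 14.62/3.6 = 4.061 in

4.06 in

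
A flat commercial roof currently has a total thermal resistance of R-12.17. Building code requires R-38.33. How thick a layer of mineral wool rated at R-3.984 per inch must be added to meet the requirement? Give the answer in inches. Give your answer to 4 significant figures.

ΔR = 38.33 − 12.17 = 26.16 ft²·°F·h/BTU
L = ΔR / (R/in) = 26.16/3.984 = 6.5663 in

6.566 in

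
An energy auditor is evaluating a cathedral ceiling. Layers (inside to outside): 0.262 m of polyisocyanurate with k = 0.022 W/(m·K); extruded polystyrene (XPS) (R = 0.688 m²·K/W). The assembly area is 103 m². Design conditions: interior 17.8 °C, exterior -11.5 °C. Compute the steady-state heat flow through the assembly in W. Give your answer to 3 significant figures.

0.262/0.022 = 11.91
R_total = 11.91 + 0.688 = 12.6 m²·K/W
Q = A·ΔT/R = 103 × (17.8 − (-11.5)) / 12.6 = 239.6 W

240 W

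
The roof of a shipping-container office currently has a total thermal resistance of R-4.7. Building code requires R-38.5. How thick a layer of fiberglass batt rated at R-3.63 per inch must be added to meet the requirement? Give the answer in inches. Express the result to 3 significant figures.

9.31 in

ΔR = 38.5 − 4.7 = 33.8 ft²·°F·h/BTU
L = ΔR / (R/in) = 33.8/3.63 = 9.311 in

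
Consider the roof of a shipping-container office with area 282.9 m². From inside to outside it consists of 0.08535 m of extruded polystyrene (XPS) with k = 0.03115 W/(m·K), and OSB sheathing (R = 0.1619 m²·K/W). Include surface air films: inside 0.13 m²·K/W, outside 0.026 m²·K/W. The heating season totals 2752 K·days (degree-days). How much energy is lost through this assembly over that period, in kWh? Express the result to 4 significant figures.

6110 kWh

0.08535/0.03115 = 2.74
R_total = 0.13 + 2.74 + 0.1619 + 0.026 = 3.0579 m²·K/W
E = A × HDD × 24 / R / 1000 = 282.9 × 2752 × 24 / 3.0579 / 1000 = 6110.5 kWh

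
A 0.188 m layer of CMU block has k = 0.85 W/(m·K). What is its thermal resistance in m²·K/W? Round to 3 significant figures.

0.221 m²·K/W

R = L/k = 0.188/0.85 = 0.2212 m²·K/W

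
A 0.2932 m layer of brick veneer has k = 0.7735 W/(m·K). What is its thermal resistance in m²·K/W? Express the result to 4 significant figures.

0.3791 m²·K/W

R = L/k = 0.2932/0.7735 = 0.37906 m²·K/W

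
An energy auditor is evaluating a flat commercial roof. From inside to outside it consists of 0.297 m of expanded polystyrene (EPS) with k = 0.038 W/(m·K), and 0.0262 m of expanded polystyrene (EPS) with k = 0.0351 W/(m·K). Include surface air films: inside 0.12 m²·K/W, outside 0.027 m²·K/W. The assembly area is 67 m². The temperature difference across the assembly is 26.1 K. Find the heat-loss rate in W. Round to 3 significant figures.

0.297/0.038 = 7.816
0.0262/0.0351 = 0.7464
R_total = 0.12 + 7.816 + 0.7464 + 0.027 = 8.709 m²·K/W
Q = A·ΔT/R = 67 × 26.1 / 8.709 = 200.8 W

201 W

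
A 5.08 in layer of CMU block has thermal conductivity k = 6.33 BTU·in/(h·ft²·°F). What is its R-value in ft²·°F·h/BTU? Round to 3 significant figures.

R = L/k = 5.08/6.33 = 0.8025 ft²·°F·h/BTU

0.803 ft²·°F·h/BTU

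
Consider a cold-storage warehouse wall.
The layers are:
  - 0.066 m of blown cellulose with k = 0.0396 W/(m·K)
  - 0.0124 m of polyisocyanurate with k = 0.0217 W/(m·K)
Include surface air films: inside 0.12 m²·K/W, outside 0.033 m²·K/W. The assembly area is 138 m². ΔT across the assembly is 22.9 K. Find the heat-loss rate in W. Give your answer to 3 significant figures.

1320 W

0.066/0.0396 = 1.667
0.0124/0.0217 = 0.5714
R_total = 0.12 + 1.667 + 0.5714 + 0.033 = 2.391 m²·K/W
Q = A·ΔT/R = 138 × 22.9 / 2.391 = 1322 W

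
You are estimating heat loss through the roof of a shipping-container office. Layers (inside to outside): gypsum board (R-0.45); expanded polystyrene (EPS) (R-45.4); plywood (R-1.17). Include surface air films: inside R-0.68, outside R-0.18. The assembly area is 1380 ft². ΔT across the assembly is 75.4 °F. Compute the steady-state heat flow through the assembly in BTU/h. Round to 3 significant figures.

2170 BTU/h

R_total = 0.68 + 0.45 + 45.4 + 1.17 + 0.18 = 47.88 ft²·°F·h/BTU
Q = A·ΔT/R = 1380 × 75.4 / 47.88 = 2173 BTU/h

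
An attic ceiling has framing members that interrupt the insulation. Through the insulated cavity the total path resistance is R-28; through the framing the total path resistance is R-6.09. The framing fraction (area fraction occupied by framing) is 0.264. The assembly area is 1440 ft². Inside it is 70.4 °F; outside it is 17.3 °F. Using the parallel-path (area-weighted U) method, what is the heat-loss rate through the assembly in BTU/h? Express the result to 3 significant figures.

U_eff = 0.736/28 + 0.264/6.09 = 0.02629 + 0.04335 = 0.06964
R_eff = 1/U_eff = 14.36 ft²·°F·h/BTU
Q = 1440 × (70.4 − 17.3) / 14.36 = 5325 BTU/h

5320 BTU/h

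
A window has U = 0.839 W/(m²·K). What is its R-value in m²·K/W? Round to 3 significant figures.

R = 1/U = 1/0.839 = 1.192

1.19 m²·K/W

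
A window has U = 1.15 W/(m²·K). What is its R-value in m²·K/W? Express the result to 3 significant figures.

R = 1/U = 1/1.15 = 0.8696

0.870 m²·K/W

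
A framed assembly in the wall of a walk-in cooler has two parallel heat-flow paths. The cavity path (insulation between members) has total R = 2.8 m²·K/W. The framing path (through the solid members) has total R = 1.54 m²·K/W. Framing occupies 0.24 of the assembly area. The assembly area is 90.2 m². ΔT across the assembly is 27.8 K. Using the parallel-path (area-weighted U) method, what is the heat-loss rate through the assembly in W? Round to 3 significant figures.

U_eff = 0.76/2.8 + 0.24/1.54 = 0.2714 + 0.1558 = 0.4273
R_eff = 1/U_eff = 2.34 m²·K/W
Q = 90.2 × 27.8 / 2.34 = 1071 W

1070 W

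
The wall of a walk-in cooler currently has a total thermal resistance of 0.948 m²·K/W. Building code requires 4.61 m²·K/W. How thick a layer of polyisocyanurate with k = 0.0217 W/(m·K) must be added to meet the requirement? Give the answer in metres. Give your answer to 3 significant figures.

0.0795 m

ΔR = 4.61 − 0.948 = 3.662 m²·K/W
L = ΔR × k = 3.662 × 0.0217 = 0.07947 m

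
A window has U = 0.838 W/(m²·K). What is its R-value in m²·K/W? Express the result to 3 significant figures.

R = 1/U = 1/0.838 = 1.193

1.19 m²·K/W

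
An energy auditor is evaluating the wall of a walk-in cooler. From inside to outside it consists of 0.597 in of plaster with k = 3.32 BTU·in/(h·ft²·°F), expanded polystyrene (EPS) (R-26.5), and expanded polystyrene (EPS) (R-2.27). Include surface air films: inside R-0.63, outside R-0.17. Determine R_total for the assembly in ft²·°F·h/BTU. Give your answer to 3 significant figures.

0.597/3.32 = 0.1798
R_total = 0.63 + 0.1798 + 26.5 + 2.27 + 0.17 = 29.75 ft²·°F·h/BTU

29.7 ft²·°F·h/BTU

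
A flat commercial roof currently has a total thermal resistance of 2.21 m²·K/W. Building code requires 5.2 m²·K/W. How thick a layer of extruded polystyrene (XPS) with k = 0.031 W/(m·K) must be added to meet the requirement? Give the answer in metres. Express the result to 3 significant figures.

ΔR = 5.2 − 2.21 = 2.99 m²·K/W
L = ΔR × k = 2.99 × 0.031 = 0.09269 m

0.0927 m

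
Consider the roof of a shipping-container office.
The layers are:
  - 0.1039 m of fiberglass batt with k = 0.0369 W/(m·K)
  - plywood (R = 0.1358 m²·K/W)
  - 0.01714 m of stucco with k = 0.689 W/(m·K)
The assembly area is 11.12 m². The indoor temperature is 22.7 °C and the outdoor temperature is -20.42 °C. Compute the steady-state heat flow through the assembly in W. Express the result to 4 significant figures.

161.1 W

0.1039/0.0369 = 2.8157
0.01714/0.689 = 0.024877
R_total = 2.8157 + 0.1358 + 0.024877 = 2.9764 m²·K/W
Q = A·ΔT/R = 11.12 × (22.7 − (-20.42)) / 2.9764 = 161.1 W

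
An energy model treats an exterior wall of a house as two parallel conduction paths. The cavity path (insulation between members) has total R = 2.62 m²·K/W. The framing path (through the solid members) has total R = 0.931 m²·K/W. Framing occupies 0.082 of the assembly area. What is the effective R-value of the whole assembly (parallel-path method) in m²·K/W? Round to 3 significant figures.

U_eff = 0.918/2.62 + 0.082/0.931 = 0.3504 + 0.08808 = 0.4385
R_eff = 1/U_eff = 2.281 m²·K/W

2.28 m²·K/W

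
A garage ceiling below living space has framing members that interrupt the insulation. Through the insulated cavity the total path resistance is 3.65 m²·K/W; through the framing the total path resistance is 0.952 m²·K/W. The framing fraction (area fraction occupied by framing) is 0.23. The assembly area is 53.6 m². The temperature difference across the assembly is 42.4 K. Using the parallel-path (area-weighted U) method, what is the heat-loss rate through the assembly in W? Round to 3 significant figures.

1030 W

U_eff = 0.77/3.65 + 0.23/0.952 = 0.211 + 0.2416 = 0.4526
R_eff = 1/U_eff = 2.21 m²·K/W
Q = 53.6 × 42.4 / 2.21 = 1028 W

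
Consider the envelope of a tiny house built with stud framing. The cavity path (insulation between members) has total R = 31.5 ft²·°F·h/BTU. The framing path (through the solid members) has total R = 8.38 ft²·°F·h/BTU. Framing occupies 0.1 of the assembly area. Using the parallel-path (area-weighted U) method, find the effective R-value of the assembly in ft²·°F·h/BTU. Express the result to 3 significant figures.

24.7 ft²·°F·h/BTU

U_eff = 0.9/31.5 + 0.1/8.38 = 0.02857 + 0.01193 = 0.0405
R_eff = 1/U_eff = 24.69 ft²·°F·h/BTU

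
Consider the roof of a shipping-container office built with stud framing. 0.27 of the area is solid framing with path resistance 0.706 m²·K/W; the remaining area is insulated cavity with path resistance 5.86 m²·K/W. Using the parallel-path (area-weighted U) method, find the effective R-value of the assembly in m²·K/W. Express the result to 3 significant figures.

1.97 m²·K/W

U_eff = 0.73/5.86 + 0.27/0.706 = 0.1246 + 0.3824 = 0.507
R_eff = 1/U_eff = 1.972 m²·K/W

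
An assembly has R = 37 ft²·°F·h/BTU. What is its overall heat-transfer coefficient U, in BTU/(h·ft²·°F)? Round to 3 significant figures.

U = 1/R = 1/37 = 0.02703

0.0270 BTU/(h·ft²·°F)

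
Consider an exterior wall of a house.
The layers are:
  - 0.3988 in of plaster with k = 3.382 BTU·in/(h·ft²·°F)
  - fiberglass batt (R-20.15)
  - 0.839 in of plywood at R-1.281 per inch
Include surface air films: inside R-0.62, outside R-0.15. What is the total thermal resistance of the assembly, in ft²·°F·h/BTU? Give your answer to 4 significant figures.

0.3988/3.382 = 0.11792
0.839 × 1.281 = 1.0748
R_total = 0.62 + 0.11792 + 20.15 + 1.0748 + 0.15 = 22.113 ft²·°F·h/BTU

22.11 ft²·°F·h/BTU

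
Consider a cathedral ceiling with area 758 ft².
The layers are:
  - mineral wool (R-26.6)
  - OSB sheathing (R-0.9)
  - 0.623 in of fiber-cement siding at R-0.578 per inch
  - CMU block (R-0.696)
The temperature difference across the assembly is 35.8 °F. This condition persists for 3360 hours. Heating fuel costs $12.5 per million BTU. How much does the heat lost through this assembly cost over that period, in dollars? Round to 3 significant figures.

0.623 × 0.578 = 0.3601
R_total = 26.6 + 0.9 + 0.3601 + 0.696 = 28.56 ft²·°F·h/BTU
Q = 758 × 35.8 / 28.56 = 950.3 BTU/h
E = 950.3 × 3360 = 3193000 BTU
Cost = 3193000/10⁶ × 12.5 = $39.91

39.9 dollars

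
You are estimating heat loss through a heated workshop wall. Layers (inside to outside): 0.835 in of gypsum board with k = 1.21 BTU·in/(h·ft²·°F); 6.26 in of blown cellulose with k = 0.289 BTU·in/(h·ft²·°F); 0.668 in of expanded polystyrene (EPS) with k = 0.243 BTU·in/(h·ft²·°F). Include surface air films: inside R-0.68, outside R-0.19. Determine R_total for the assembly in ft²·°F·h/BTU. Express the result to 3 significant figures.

26.0 ft²·°F·h/BTU

0.835/1.21 = 0.6901
6.26/0.289 = 21.66
0.668/0.243 = 2.749
R_total = 0.68 + 0.6901 + 21.66 + 2.749 + 0.19 = 25.97 ft²·°F·h/BTU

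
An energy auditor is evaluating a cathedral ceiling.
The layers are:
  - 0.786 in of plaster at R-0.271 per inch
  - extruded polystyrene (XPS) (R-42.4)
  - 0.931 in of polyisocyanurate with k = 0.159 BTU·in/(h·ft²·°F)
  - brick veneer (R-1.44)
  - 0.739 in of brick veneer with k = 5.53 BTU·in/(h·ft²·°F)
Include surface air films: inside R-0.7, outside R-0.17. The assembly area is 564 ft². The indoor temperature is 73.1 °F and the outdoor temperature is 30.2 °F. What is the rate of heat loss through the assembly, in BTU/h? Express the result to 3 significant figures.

475 BTU/h

0.786 × 0.271 = 0.213
0.931/0.159 = 5.855
0.739/5.53 = 0.1336
R_total = 0.7 + 0.213 + 42.4 + 5.855 + 1.44 + 0.1336 + 0.17 = 50.91 ft²·°F·h/BTU
Q = A·ΔT/R = 564 × (73.1 − 30.2) / 50.91 = 475.2 BTU/h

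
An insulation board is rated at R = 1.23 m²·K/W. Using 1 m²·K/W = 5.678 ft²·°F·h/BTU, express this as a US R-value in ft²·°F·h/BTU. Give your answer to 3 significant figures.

6.98 ft²·°F·h/BTU

R_US = 1.23 × 5.678 = 6.984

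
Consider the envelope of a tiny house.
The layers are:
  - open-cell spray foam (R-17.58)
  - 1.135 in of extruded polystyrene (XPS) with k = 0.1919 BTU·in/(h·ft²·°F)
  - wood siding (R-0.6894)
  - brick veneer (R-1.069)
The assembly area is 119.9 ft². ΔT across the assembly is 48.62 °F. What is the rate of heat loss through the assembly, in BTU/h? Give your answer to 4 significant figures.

230.8 BTU/h

1.135/0.1919 = 5.9145
R_total = 17.58 + 5.9145 + 0.6894 + 1.069 = 25.253 ft²·°F·h/BTU
Q = A·ΔT/R = 119.9 × 48.62 / 25.253 = 230.85 BTU/h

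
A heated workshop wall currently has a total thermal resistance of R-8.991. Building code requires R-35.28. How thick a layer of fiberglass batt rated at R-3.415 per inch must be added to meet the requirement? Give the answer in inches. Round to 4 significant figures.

7.698 in

ΔR = 35.28 − 8.991 = 26.289 ft²·°F·h/BTU
L = ΔR / (R/in) = 26.289/3.415 = 7.6981 in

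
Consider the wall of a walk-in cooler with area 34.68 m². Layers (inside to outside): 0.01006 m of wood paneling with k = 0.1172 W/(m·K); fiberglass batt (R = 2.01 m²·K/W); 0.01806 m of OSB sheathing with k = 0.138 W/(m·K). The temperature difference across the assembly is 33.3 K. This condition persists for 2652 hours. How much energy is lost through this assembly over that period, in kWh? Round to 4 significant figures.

1375 kWh

0.01006/0.1172 = 0.085836
0.01806/0.138 = 0.13087
R_total = 0.085836 + 2.01 + 0.13087 = 2.2267 m²·K/W
Q = 34.68 × 33.3 / 2.2267 = 518.63 W
E = 518.63 W × 2652 h / 1000 = 1375.4 kWh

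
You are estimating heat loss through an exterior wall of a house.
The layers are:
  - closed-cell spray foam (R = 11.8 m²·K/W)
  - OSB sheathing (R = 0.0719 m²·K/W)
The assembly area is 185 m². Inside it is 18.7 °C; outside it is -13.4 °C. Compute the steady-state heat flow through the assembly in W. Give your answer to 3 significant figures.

500 W

R_total = 11.8 + 0.0719 = 11.87 m²·K/W
Q = A·ΔT/R = 185 × (18.7 − (-13.4)) / 11.87 = 500.2 W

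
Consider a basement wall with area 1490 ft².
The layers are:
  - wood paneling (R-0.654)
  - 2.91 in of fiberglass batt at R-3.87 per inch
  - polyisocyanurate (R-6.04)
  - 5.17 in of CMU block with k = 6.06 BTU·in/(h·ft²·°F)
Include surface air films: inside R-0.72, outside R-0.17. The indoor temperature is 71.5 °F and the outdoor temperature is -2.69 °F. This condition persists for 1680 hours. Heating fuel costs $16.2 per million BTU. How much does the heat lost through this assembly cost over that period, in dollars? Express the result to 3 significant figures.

153 dollars

2.91 × 3.87 = 11.26
5.17/6.06 = 0.8531
R_total = 0.72 + 0.654 + 11.26 + 6.04 + 0.8531 + 0.17 = 19.7 ft²·°F·h/BTU
Q = 1490 × (71.5 − (-2.69)) / 19.7 = 5612 BTU/h
E = 5612 × 1680 = 9428000 BTU
Cost = 9428000/10⁶ × 16.2 = $152.7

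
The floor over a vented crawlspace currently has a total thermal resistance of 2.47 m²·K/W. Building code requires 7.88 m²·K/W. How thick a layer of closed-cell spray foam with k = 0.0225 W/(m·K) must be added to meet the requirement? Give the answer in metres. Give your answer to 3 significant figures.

ΔR = 7.88 − 2.47 = 5.41 m²·K/W
L = ΔR × k = 5.41 × 0.0225 = 0.1217 m

0.122 m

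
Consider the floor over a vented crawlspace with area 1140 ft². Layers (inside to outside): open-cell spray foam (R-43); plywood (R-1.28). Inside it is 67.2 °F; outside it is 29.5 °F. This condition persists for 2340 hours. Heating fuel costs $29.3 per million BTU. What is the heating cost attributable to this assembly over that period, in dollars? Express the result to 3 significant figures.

R_total = 43 + 1.28 = 44.28 ft²·°F·h/BTU
Q = 1140 × (67.2 − 29.5) / 44.28 = 970.6 BTU/h
E = 970.6 × 2340 = 2271000 BTU
Cost = 2271000/10⁶ × 29.3 = $66.55

66.5 dollars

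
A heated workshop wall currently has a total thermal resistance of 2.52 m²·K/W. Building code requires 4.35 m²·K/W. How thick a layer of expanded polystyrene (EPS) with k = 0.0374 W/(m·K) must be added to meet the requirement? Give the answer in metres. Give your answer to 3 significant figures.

ΔR = 4.35 − 2.52 = 1.83 m²·K/W
L = ΔR × k = 1.83 × 0.0374 = 0.06844 m

0.0684 m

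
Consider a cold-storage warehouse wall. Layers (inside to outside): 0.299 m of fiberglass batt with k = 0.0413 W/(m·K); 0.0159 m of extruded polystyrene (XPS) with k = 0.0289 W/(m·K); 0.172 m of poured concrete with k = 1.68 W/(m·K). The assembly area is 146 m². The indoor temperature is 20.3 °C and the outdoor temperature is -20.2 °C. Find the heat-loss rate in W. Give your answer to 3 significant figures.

749 W

0.299/0.0413 = 7.24
0.0159/0.0289 = 0.5502
0.172/1.68 = 0.1024
R_total = 7.24 + 0.5502 + 0.1024 = 7.892 m²·K/W
Q = A·ΔT/R = 146 × (20.3 − (-20.2)) / 7.892 = 749.2 W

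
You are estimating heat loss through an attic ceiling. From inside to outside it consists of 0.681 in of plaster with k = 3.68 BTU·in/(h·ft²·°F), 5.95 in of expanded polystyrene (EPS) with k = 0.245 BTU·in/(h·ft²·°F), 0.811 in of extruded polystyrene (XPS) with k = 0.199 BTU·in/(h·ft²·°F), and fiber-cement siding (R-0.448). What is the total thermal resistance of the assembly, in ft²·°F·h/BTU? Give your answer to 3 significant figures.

29.0 ft²·°F·h/BTU

0.681/3.68 = 0.1851
5.95/0.245 = 24.29
0.811/0.199 = 4.075
R_total = 0.1851 + 24.29 + 4.075 + 0.448 = 28.99 ft²·°F·h/BTU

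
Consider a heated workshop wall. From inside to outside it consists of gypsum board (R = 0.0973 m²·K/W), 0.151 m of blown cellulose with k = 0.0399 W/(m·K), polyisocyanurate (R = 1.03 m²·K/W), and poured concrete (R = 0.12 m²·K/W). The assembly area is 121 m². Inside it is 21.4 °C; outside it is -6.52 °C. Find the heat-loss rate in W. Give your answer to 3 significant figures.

671 W

0.151/0.0399 = 3.784
R_total = 0.0973 + 3.784 + 1.03 + 0.12 = 5.032 m²·K/W
Q = A·ΔT/R = 121 × (21.4 − (-6.52)) / 5.032 = 671.4 W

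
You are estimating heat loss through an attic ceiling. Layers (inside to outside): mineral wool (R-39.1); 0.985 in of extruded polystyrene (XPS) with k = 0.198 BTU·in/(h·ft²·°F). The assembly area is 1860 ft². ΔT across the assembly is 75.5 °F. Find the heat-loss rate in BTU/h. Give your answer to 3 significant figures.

0.985/0.198 = 4.975
R_total = 39.1 + 4.975 = 44.07 ft²·°F·h/BTU
Q = A·ΔT/R = 1860 × 75.5 / 44.07 = 3186 BTU/h

3190 BTU/h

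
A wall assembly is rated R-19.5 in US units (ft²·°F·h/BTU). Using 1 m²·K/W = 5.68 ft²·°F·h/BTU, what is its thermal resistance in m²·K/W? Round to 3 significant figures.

R_SI = 19.5/5.68 = 3.433

3.43 m²·K/W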